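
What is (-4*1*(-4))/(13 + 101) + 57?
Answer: 3257/57 ≈ 57.140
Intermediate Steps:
(-4*1*(-4))/(13 + 101) + 57 = -4*(-4)/114 + 57 = 16*(1/114) + 57 = 8/57 + 57 = 3257/57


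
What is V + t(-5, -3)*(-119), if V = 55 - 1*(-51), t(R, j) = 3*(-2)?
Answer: 820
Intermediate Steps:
t(R, j) = -6
V = 106 (V = 55 + 51 = 106)
V + t(-5, -3)*(-119) = 106 - 6*(-119) = 106 + 714 = 820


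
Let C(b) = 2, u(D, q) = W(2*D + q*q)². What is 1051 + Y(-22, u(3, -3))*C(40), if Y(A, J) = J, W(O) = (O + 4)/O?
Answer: 237197/225 ≈ 1054.2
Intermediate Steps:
W(O) = (4 + O)/O
u(D, q) = (4 + q² + 2*D)²/(q² + 2*D)² (u(D, q) = ((4 + (2*D + q*q))/(2*D + q*q))² = ((4 + (2*D + q²))/(2*D + q²))² = ((4 + (q² + 2*D))/(q² + 2*D))² = ((4 + q² + 2*D)/(q² + 2*D))² = (4 + q² + 2*D)²/(q² + 2*D)²)
1051 + Y(-22, u(3, -3))*C(40) = 1051 + ((4 + (-3)² + 2*3)²/((-3)² + 2*3)²)*2 = 1051 + ((4 + 9 + 6)²/(9 + 6)²)*2 = 1051 + (19²/15²)*2 = 1051 + ((1/225)*361)*2 = 1051 + (361/225)*2 = 1051 + 722/225 = 237197/225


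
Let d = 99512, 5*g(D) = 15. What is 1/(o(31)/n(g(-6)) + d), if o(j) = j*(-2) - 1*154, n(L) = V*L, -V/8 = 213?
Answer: 71/7065355 ≈ 1.0049e-5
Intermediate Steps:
g(D) = 3 (g(D) = (⅕)*15 = 3)
V = -1704 (V = -8*213 = -1704)
n(L) = -1704*L
o(j) = -154 - 2*j (o(j) = -2*j - 154 = -154 - 2*j)
1/(o(31)/n(g(-6)) + d) = 1/((-154 - 2*31)/((-1704*3)) + 99512) = 1/((-154 - 62)/(-5112) + 99512) = 1/(-216*(-1/5112) + 99512) = 1/(3/71 + 99512) = 1/(7065355/71) = 71/7065355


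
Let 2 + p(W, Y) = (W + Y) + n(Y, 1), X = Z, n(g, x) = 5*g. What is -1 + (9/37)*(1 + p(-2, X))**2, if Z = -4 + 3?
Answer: 692/37 ≈ 18.703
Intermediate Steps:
Z = -1
X = -1
p(W, Y) = -2 + W + 6*Y (p(W, Y) = -2 + ((W + Y) + 5*Y) = -2 + (W + 6*Y) = -2 + W + 6*Y)
-1 + (9/37)*(1 + p(-2, X))**2 = -1 + (9/37)*(1 + (-2 - 2 + 6*(-1)))**2 = -1 + (9*(1/37))*(1 + (-2 - 2 - 6))**2 = -1 + 9*(1 - 10)**2/37 = -1 + (9/37)*(-9)**2 = -1 + (9/37)*81 = -1 + 729/37 = 692/37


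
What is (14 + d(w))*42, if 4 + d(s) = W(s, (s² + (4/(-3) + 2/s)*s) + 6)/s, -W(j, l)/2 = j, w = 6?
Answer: 336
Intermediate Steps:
W(j, l) = -2*j
d(s) = -6 (d(s) = -4 + (-2*s)/s = -4 - 2 = -6)
(14 + d(w))*42 = (14 - 6)*42 = 8*42 = 336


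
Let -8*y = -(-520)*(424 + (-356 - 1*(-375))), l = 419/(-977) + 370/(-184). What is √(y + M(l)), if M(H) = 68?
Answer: I*√28727 ≈ 169.49*I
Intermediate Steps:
l = -219293/89884 (l = 419*(-1/977) + 370*(-1/184) = -419/977 - 185/92 = -219293/89884 ≈ -2.4397)
y = -28795 (y = -(-1)*(-520*(424 + (-356 - 1*(-375))))/8 = -(-1)*(-520*(424 + (-356 + 375)))/8 = -(-1)*(-520*(424 + 19))/8 = -(-1)*(-520*443)/8 = -(-1)*(-230360)/8 = -⅛*230360 = -28795)
√(y + M(l)) = √(-28795 + 68) = √(-28727) = I*√28727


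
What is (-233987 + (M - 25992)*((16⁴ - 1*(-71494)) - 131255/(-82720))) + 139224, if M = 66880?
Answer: 11586699498497/2068 ≈ 5.6029e+9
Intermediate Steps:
(-233987 + (M - 25992)*((16⁴ - 1*(-71494)) - 131255/(-82720))) + 139224 = (-233987 + (66880 - 25992)*((16⁴ - 1*(-71494)) - 131255/(-82720))) + 139224 = (-233987 + 40888*((65536 + 71494) - 131255*(-1/82720))) + 139224 = (-233987 + 40888*(137030 + 26251/16544)) + 139224 = (-233987 + 40888*(2267050571/16544)) + 139224 = (-233987 + 11586895468381/2068) + 139224 = 11586411583265/2068 + 139224 = 11586699498497/2068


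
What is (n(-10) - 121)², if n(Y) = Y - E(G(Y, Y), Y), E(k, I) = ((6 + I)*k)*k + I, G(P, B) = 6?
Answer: 529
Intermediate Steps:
E(k, I) = I + k²*(6 + I) (E(k, I) = (k*(6 + I))*k + I = k²*(6 + I) + I = I + k²*(6 + I))
n(Y) = -216 - 36*Y (n(Y) = Y - (Y + 6*6² + Y*6²) = Y - (Y + 6*36 + Y*36) = Y - (Y + 216 + 36*Y) = Y - (216 + 37*Y) = Y + (-216 - 37*Y) = -216 - 36*Y)
(n(-10) - 121)² = ((-216 - 36*(-10)) - 121)² = ((-216 + 360) - 121)² = (144 - 121)² = 23² = 529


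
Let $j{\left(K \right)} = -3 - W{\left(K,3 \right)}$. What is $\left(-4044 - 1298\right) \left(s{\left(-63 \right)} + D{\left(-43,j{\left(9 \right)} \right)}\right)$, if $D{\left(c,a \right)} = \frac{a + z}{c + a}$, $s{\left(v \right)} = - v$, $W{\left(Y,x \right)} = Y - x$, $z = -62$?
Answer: $- \frac{8939837}{26} \approx -3.4384 \cdot 10^{5}$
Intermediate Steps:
$j{\left(K \right)} = - K$ ($j{\left(K \right)} = -3 - \left(K - 3\right) = -3 - \left(-3 + K\right) = - K$)
$D{\left(c,a \right)} = \frac{-62 + a}{a + c}$ ($D{\left(c,a \right)} = \frac{a - 62}{c + a} = \frac{-62 + a}{a + c}$)
$\left(-4044 - 1298\right) \left(s{\left(-63 \right)} + D{\left(-43,j{\left(9 \right)} \right)}\right) = \left(-4044 - 1298\right) \left(\left(-1\right) \left(-63\right) + \frac{-62 - 9}{\left(-1\right) 9 - 43}\right) = - 5342 \left(63 + \frac{-62 - 9}{-9 - 43}\right) = - 5342 \left(63 + \frac{1}{-52} \left(-71\right)\right) = - 5342 \left(63 - - \frac{71}{52}\right) = - 5342 \left(63 + \frac{71}{52}\right) = \left(-5342\right) \frac{3347}{52} = - \frac{8939837}{26}$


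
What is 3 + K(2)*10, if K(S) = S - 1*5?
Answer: -27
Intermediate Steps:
K(S) = -5 + S (K(S) = S - 5 = -5 + S)
3 + K(2)*10 = 3 + (-5 + 2)*10 = 3 - 3*10 = 3 - 30 = -27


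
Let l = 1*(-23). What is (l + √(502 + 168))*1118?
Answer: -25714 + 1118*√670 ≈ 3224.7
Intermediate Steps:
l = -23
(l + √(502 + 168))*1118 = (-23 + √(502 + 168))*1118 = (-23 + √670)*1118 = -25714 + 1118*√670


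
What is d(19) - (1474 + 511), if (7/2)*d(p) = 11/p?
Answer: -263983/133 ≈ -1984.8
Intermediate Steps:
d(p) = 22/(7*p) (d(p) = 2*(11/p)/7 = 22/(7*p))
d(19) - (1474 + 511) = (22/7)/19 - (1474 + 511) = (22/7)*(1/19) - 1*1985 = 22/133 - 1985 = -263983/133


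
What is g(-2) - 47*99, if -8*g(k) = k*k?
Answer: -9307/2 ≈ -4653.5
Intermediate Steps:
g(k) = -k**2/8 (g(k) = -k*k/8 = -k**2/8)
g(-2) - 47*99 = -1/8*(-2)**2 - 47*99 = -1/8*4 - 4653 = -1/2 - 4653 = -9307/2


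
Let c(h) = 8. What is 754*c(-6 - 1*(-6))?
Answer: 6032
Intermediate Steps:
754*c(-6 - 1*(-6)) = 754*8 = 6032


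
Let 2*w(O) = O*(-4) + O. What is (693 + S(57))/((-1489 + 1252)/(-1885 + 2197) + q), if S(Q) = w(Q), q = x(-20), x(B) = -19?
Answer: -4212/137 ≈ -30.745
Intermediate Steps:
q = -19
w(O) = -3*O/2 (w(O) = (O*(-4) + O)/2 = (-4*O + O)/2 = (-3*O)/2 = -3*O/2)
S(Q) = -3*Q/2
(693 + S(57))/((-1489 + 1252)/(-1885 + 2197) + q) = (693 - 3/2*57)/((-1489 + 1252)/(-1885 + 2197) - 19) = (693 - 171/2)/(-237/312 - 19) = 1215/(2*(-237*1/312 - 19)) = 1215/(2*(-79/104 - 19)) = 1215/(2*(-2055/104)) = (1215/2)*(-104/2055) = -4212/137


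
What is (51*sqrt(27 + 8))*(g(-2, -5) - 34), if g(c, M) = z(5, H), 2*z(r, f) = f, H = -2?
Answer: -1785*sqrt(35) ≈ -10560.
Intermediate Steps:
z(r, f) = f/2
g(c, M) = -1 (g(c, M) = (1/2)*(-2) = -1)
(51*sqrt(27 + 8))*(g(-2, -5) - 34) = (51*sqrt(27 + 8))*(-1 - 34) = (51*sqrt(35))*(-35) = -1785*sqrt(35)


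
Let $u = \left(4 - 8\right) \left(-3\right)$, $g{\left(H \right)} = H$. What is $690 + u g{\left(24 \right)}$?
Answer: $978$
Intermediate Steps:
$u = 12$ ($u = \left(-4\right) \left(-3\right) = 12$)
$690 + u g{\left(24 \right)} = 690 + 12 \cdot 24 = 690 + 288 = 978$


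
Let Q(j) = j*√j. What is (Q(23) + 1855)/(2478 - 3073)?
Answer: -53/17 - 23*√23/595 ≈ -3.3030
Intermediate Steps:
Q(j) = j^(3/2)
(Q(23) + 1855)/(2478 - 3073) = (23^(3/2) + 1855)/(2478 - 3073) = (23*√23 + 1855)/(-595) = (1855 + 23*√23)*(-1/595) = -53/17 - 23*√23/595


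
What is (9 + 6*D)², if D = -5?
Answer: 441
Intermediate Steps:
(9 + 6*D)² = (9 + 6*(-5))² = (9 - 30)² = (-21)² = 441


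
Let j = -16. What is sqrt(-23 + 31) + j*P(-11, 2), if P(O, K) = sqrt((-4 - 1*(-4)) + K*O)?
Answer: 2*sqrt(2) - 16*I*sqrt(22) ≈ 2.8284 - 75.047*I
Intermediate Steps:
P(O, K) = sqrt(K*O) (P(O, K) = sqrt((-4 + 4) + K*O) = sqrt(0 + K*O) = sqrt(K*O))
sqrt(-23 + 31) + j*P(-11, 2) = sqrt(-23 + 31) - 16*I*sqrt(22) = sqrt(8) - 16*I*sqrt(22) = 2*sqrt(2) - 16*I*sqrt(22)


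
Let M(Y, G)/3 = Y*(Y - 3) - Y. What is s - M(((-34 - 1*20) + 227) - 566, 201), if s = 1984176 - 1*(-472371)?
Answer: 1988484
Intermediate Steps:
s = 2456547 (s = 1984176 + 472371 = 2456547)
M(Y, G) = -3*Y + 3*Y*(-3 + Y) (M(Y, G) = 3*(Y*(Y - 3) - Y) = 3*(Y*(-3 + Y) - Y) = 3*(-Y + Y*(-3 + Y)) = -3*Y + 3*Y*(-3 + Y))
s - M(((-34 - 1*20) + 227) - 566, 201) = 2456547 - 3*(((-34 - 1*20) + 227) - 566)*(-4 + (((-34 - 1*20) + 227) - 566)) = 2456547 - 3*(((-34 - 20) + 227) - 566)*(-4 + (((-34 - 20) + 227) - 566)) = 2456547 - 3*((-54 + 227) - 566)*(-4 + ((-54 + 227) - 566)) = 2456547 - 3*(173 - 566)*(-4 + (173 - 566)) = 2456547 - 3*(-393)*(-4 - 393) = 2456547 - 3*(-393)*(-397) = 2456547 - 1*468063 = 2456547 - 468063 = 1988484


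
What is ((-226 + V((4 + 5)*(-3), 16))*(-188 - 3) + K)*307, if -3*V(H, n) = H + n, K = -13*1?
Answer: 39098906/3 ≈ 1.3033e+7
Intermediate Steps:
K = -13
V(H, n) = -H/3 - n/3 (V(H, n) = -(H + n)/3 = -H/3 - n/3)
((-226 + V((4 + 5)*(-3), 16))*(-188 - 3) + K)*307 = ((-226 + (-(4 + 5)*(-3)/3 - ⅓*16))*(-188 - 3) - 13)*307 = ((-226 + (-3*(-3) - 16/3))*(-191) - 13)*307 = ((-226 + (-⅓*(-27) - 16/3))*(-191) - 13)*307 = ((-226 + (9 - 16/3))*(-191) - 13)*307 = ((-226 + 11/3)*(-191) - 13)*307 = (-667/3*(-191) - 13)*307 = (127397/3 - 13)*307 = (127358/3)*307 = 39098906/3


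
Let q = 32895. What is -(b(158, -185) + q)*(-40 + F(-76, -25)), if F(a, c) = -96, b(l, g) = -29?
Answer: 4469776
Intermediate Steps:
-(b(158, -185) + q)*(-40 + F(-76, -25)) = -(-29 + 32895)*(-40 - 96) = -32866*(-136) = -1*(-4469776) = 4469776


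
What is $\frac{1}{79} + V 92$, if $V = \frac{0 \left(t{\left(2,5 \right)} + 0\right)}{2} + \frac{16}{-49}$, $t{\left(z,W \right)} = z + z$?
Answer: $- \frac{116239}{3871} \approx -30.028$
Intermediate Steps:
$t{\left(z,W \right)} = 2 z$
$V = - \frac{16}{49}$ ($V = \frac{0 \left(2 \cdot 2 + 0\right)}{2} + \frac{16}{-49} = 0 \left(4 + 0\right) \frac{1}{2} + 16 \left(- \frac{1}{49}\right) = 0 \cdot 4 \cdot \frac{1}{2} - \frac{16}{49} = 0 \cdot \frac{1}{2} - \frac{16}{49} = 0 - \frac{16}{49} = - \frac{16}{49} \approx -0.32653$)
$\frac{1}{79} + V 92 = \frac{1}{79} - \frac{1472}{49} = - \frac{116239}{3871}$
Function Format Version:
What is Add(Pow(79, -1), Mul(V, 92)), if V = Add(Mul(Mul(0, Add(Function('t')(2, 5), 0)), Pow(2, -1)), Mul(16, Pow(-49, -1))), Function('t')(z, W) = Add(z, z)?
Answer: Rational(-116239, 3871) ≈ -30.028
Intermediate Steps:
Function('t')(z, W) = Mul(2, z)
V = Rational(-16, 49) (V = Add(Mul(Mul(0, Add(Mul(2, 2), 0)), Pow(2, -1)), Mul(16, Pow(-49, -1))) = Add(Mul(Mul(0, Add(4, 0)), Rational(1, 2)), Mul(16, Rational(-1, 49))) = Add(Mul(Mul(0, 4), Rational(1, 2)), Rational(-16, 49)) = Add(Mul(0, Rational(1, 2)), Rational(-16, 49)) = Add(0, Rational(-16, 49)) = Rational(-16, 49) ≈ -0.32653)
Add(Pow(79, -1), Mul(V, 92)) = Add(Pow(79, -1), Mul(Rational(-16, 49), 92)) = Add(Rational(1, 79), Rational(-1472, 49)) = Rational(-116239, 3871)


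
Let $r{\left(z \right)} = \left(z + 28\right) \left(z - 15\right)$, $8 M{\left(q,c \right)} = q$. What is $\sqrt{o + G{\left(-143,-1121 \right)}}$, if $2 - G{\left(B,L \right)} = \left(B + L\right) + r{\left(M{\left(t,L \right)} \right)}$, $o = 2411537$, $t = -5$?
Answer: $\frac{\sqrt{154446767}}{8} \approx 1553.5$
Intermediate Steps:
$M{\left(q,c \right)} = \frac{q}{8}$
$r{\left(z \right)} = \left(-15 + z\right) \left(28 + z\right)$ ($r{\left(z \right)} = \left(28 + z\right) \left(-15 + z\right) = \left(-15 + z\right) \left(28 + z\right)$)
$G{\left(B,L \right)} = \frac{27503}{64} - B - L$ ($G{\left(B,L \right)} = 2 - \left(\left(B + L\right) + \left(-420 + \left(\frac{1}{8} \left(-5\right)\right)^{2} + 13 \cdot \frac{1}{8} \left(-5\right)\right)\right) = 2 - \left(\left(B + L\right) + \left(-420 + \left(- \frac{5}{8}\right)^{2} + 13 \left(- \frac{5}{8}\right)\right)\right) = 2 - \left(\left(B + L\right) - \frac{27375}{64}\right) = 2 - \left(- \frac{27375}{64} + B + L\right) = \frac{27503}{64} - B - L$)
$\sqrt{o + G{\left(-143,-1121 \right)}} = \sqrt{2411537 - - \frac{108399}{64}} = \sqrt{2411537 + \left(\frac{27503}{64} + 143 + 1121\right)} = \sqrt{2411537 + \frac{108399}{64}} = \sqrt{\frac{154446767}{64}} = \frac{\sqrt{154446767}}{8}$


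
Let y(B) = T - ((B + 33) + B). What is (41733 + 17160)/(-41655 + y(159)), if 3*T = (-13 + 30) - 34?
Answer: -176679/126035 ≈ -1.4018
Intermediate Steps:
T = -17/3 (T = ((-13 + 30) - 34)/3 = (17 - 34)/3 = (1/3)*(-17) = -17/3 ≈ -5.6667)
y(B) = -116/3 - 2*B (y(B) = -17/3 - ((B + 33) + B) = -17/3 - ((33 + B) + B) = -17/3 - (33 + 2*B) = -17/3 + (-33 - 2*B) = -116/3 - 2*B)
(41733 + 17160)/(-41655 + y(159)) = (41733 + 17160)/(-41655 + (-116/3 - 2*159)) = 58893/(-41655 + (-116/3 - 318)) = 58893/(-41655 - 1070/3) = 58893/(-126035/3) = 58893*(-3/126035) = -176679/126035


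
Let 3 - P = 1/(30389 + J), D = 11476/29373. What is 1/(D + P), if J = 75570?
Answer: 3112333707/10552957232 ≈ 0.29493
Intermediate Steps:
D = 11476/29373 (D = 11476*(1/29373) = 11476/29373 ≈ 0.39070)
P = 317876/105959 (P = 3 - 1/(30389 + 75570) = 3 - 1/105959 = 317876/105959 ≈ 3.0000)
1/(D + P) = 1/(11476/29373 + 317876/105959) = 1/(10552957232/3112333707) = 3112333707/10552957232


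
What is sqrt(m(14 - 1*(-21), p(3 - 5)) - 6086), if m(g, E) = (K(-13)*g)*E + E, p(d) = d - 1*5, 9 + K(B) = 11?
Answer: I*sqrt(6583) ≈ 81.136*I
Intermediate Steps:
K(B) = 2 (K(B) = -9 + 11 = 2)
p(d) = -5 + d (p(d) = d - 5 = -5 + d)
m(g, E) = E + 2*E*g (m(g, E) = (2*g)*E + E = 2*E*g + E = E + 2*E*g)
sqrt(m(14 - 1*(-21), p(3 - 5)) - 6086) = sqrt((-5 + (3 - 5))*(1 + 2*(14 - 1*(-21))) - 6086) = sqrt((-5 - 2)*(1 + 2*(14 + 21)) - 6086) = sqrt(-7*(1 + 2*35) - 6086) = sqrt(-7*(1 + 70) - 6086) = sqrt(-7*71 - 6086) = sqrt(-497 - 6086) = sqrt(-6583) = I*sqrt(6583)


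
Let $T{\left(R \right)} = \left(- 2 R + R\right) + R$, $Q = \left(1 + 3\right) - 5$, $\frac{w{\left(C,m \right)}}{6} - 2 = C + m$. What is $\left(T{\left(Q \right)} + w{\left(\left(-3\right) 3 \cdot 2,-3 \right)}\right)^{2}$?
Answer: $12996$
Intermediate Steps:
$w{\left(C,m \right)} = 12 + 6 C + 6 m$ ($w{\left(C,m \right)} = 12 + 6 \left(C + m\right) = 12 + \left(6 C + 6 m\right) = 12 + 6 C + 6 m$)
$Q = -1$ ($Q = 4 - 5 = -1$)
$T{\left(R \right)} = 0$ ($T{\left(R \right)} = - R + R = 0$)
$\left(T{\left(Q \right)} + w{\left(\left(-3\right) 3 \cdot 2,-3 \right)}\right)^{2} = \left(0 + \left(12 + 6 \left(-3\right) 3 \cdot 2 + 6 \left(-3\right)\right)\right)^{2} = \left(0 + \left(12 + 6 \left(\left(-9\right) 2\right) - 18\right)\right)^{2} = \left(0 + \left(12 + 6 \left(-18\right) - 18\right)\right)^{2} = \left(0 - 114\right)^{2} = \left(-114\right)^{2} = 12996$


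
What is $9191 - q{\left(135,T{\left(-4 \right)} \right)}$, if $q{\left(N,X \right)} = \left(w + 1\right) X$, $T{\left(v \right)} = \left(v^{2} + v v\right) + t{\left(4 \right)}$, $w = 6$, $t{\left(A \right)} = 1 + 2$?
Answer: $8946$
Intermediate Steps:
$t{\left(A \right)} = 3$
$T{\left(v \right)} = 3 + 2 v^{2}$ ($T{\left(v \right)} = \left(v^{2} + v v\right) + 3 = \left(v^{2} + v^{2}\right) + 3 = 2 v^{2} + 3 = 3 + 2 v^{2}$)
$q{\left(N,X \right)} = 7 X$ ($q{\left(N,X \right)} = \left(6 + 1\right) X = 7 X$)
$9191 - q{\left(135,T{\left(-4 \right)} \right)} = 9191 - 7 \left(3 + 2 \left(-4\right)^{2}\right) = 9191 - 7 \left(3 + 2 \cdot 16\right) = 9191 - 7 \left(3 + 32\right) = 9191 - 7 \cdot 35 = 9191 - 245 = 8946$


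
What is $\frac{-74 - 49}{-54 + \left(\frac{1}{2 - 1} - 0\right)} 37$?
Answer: $\frac{4551}{53} \approx 85.868$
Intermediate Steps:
$\frac{-74 - 49}{-54 + \left(\frac{1}{2 - 1} - 0\right)} 37 = \frac{-74 - 49}{-54 + \left(1^{-1} + 0\right)} 37 = \frac{-74 - 49}{-54 + \left(1 + 0\right)} 37 = - \frac{123}{-54 + 1} \cdot 37 = - \frac{123}{-53} \cdot 37 = \left(-123\right) \left(- \frac{1}{53}\right) 37 = \frac{123}{53} \cdot 37 = \frac{4551}{53}$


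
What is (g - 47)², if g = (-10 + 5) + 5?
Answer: 2209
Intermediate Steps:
g = 0 (g = -5 + 5 = 0)
(g - 47)² = (0 - 47)² = (-47)² = 2209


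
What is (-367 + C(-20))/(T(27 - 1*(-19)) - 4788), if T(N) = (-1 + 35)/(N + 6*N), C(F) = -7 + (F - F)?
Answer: 60214/770851 ≈ 0.078114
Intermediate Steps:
C(F) = -7 (C(F) = -7 + 0 = -7)
T(N) = 34/(7*N) (T(N) = 34/((7*N)) = 34*(1/(7*N)) = 34/(7*N))
(-367 + C(-20))/(T(27 - 1*(-19)) - 4788) = (-367 - 7)/(34/(7*(27 - 1*(-19))) - 4788) = -374/(34/(7*(27 + 19)) - 4788) = -374/((34/7)/46 - 4788) = -374/((34/7)*(1/46) - 4788) = -374/(17/161 - 4788) = -374/(-770851/161) = -374*(-161/770851) = 60214/770851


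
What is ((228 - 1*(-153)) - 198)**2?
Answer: 33489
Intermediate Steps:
((228 - 1*(-153)) - 198)**2 = ((228 + 153) - 198)**2 = (381 - 198)**2 = 183**2 = 33489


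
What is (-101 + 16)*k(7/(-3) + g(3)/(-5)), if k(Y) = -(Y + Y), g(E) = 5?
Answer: -1700/3 ≈ -566.67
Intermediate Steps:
k(Y) = -2*Y
(-101 + 16)*k(7/(-3) + g(3)/(-5)) = (-101 + 16)*(-2*(7/(-3) + 5/(-5))) = -(-170)*(7*(-⅓) + 5*(-⅕)) = -(-170)*(-7/3 - 1) = -(-170)*(-10)/3 = -85*20/3 = -1700/3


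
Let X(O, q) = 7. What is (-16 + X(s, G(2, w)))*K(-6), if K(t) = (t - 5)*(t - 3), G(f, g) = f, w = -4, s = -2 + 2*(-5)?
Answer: -891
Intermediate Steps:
s = -12 (s = -2 - 10 = -12)
K(t) = (-5 + t)*(-3 + t)
(-16 + X(s, G(2, w)))*K(-6) = (-16 + 7)*(15 + (-6)² - 8*(-6)) = -9*(15 + 36 + 48) = -9*99 = -891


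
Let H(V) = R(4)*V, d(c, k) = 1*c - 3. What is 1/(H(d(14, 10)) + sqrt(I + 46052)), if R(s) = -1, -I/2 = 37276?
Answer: -11/28621 - 10*I*sqrt(285)/28621 ≈ -0.00038433 - 0.0058984*I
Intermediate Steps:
I = -74552 (I = -2*37276 = -74552)
d(c, k) = -3 + c (d(c, k) = c - 3 = -3 + c)
H(V) = -V
1/(H(d(14, 10)) + sqrt(I + 46052)) = 1/(-(-3 + 14) + sqrt(-74552 + 46052)) = 1/(-1*11 + sqrt(-28500)) = 1/(-11 + 10*I*sqrt(285))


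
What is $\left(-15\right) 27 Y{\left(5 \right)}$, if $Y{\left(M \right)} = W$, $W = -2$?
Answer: $810$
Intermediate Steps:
$Y{\left(M \right)} = -2$
$\left(-15\right) 27 Y{\left(5 \right)} = \left(-15\right) 27 \left(-2\right) = \left(-405\right) \left(-2\right) = 810$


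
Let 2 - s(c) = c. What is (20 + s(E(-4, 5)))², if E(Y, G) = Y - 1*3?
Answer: 841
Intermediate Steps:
E(Y, G) = -3 + Y (E(Y, G) = Y - 3 = -3 + Y)
s(c) = 2 - c
(20 + s(E(-4, 5)))² = (20 + (2 - (-3 - 4)))² = (20 + (2 - 1*(-7)))² = (20 + (2 + 7))² = (20 + 9)² = 29² = 841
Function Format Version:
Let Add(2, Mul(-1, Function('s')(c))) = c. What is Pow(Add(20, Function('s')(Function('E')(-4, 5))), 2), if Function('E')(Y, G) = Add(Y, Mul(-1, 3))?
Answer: 841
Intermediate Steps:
Function('E')(Y, G) = Add(-3, Y) (Function('E')(Y, G) = Add(Y, -3) = Add(-3, Y))
Function('s')(c) = Add(2, Mul(-1, c))
Pow(Add(20, Function('s')(Function('E')(-4, 5))), 2) = Pow(Add(20, Add(2, Mul(-1, Add(-3, -4)))), 2) = Pow(Add(20, Add(2, Mul(-1, -7))), 2) = Pow(Add(20, Add(2, 7)), 2) = Pow(Add(20, 9), 2) = Pow(29, 2) = 841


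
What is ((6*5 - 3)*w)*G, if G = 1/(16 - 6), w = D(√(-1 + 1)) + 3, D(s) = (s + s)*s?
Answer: 81/10 ≈ 8.1000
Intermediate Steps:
D(s) = 2*s² (D(s) = (2*s)*s = 2*s²)
w = 3 (w = 2*(√(-1 + 1))² + 3 = 2*(√0)² + 3 = 2*0² + 3 = 2*0 + 3 = 0 + 3 = 3)
G = ⅒ (G = 1/10 = ⅒ ≈ 0.10000)
((6*5 - 3)*w)*G = ((6*5 - 3)*3)*(⅒) = ((30 - 3)*3)*(⅒) = (27*3)*(⅒) = 81*(⅒) = 81/10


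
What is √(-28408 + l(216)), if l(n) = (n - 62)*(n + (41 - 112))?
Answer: I*√6078 ≈ 77.962*I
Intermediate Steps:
l(n) = (-71 + n)*(-62 + n) (l(n) = (-62 + n)*(n - 71) = (-62 + n)*(-71 + n) = (-71 + n)*(-62 + n))
√(-28408 + l(216)) = √(-28408 + (4402 + 216² - 133*216)) = √(-28408 + (4402 + 46656 - 28728)) = √(-28408 + 22330) = √(-6078) = I*√6078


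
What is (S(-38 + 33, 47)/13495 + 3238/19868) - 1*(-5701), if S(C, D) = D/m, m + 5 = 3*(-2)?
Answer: 8407234509187/1474652630 ≈ 5701.2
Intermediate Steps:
m = -11 (m = -5 + 3*(-2) = -5 - 6 = -11)
S(C, D) = -D/11 (S(C, D) = D/(-11) = D*(-1/11) = -D/11)
(S(-38 + 33, 47)/13495 + 3238/19868) - 1*(-5701) = (-1/11*47/13495 + 3238/19868) - 1*(-5701) = (-47/11*1/13495 + 3238*(1/19868)) + 5701 = (-47/148445 + 1619/9934) + 5701 = 239865557/1474652630 + 5701 = 8407234509187/1474652630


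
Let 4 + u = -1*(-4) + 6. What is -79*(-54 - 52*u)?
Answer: 28914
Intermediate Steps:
u = 6 (u = -4 + (-1*(-4) + 6) = -4 + (4 + 6) = -4 + 10 = 6)
-79*(-54 - 52*u) = -79*(-54 - 52*6) = -79*(-54 - 312) = -79*(-366) = 28914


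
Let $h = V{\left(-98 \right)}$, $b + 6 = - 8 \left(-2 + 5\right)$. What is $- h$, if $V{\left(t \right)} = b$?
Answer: $30$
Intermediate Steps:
$b = -30$ ($b = -6 - 8 \left(-2 + 5\right) = -6 - 24 = -30$)
$V{\left(t \right)} = -30$
$h = -30$
$- h = \left(-1\right) \left(-30\right) = 30$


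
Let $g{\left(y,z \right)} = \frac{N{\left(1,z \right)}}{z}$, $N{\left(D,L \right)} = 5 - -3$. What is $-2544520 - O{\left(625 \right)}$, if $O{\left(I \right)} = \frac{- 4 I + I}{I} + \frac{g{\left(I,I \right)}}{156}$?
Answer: $- \frac{62022601877}{24375} \approx -2.5445 \cdot 10^{6}$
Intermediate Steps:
$N{\left(D,L \right)} = 8$ ($N{\left(D,L \right)} = 5 + 3 = 8$)
$g{\left(y,z \right)} = \frac{8}{z}$
$O{\left(I \right)} = -3 + \frac{2}{39 I}$ ($O{\left(I \right)} = \frac{- 4 I + I}{I} + \frac{8 \frac{1}{I}}{156} = \frac{\left(-3\right) I}{I} + \frac{8}{I} \frac{1}{156} = -3 + \frac{2}{39 I}$)
$-2544520 - O{\left(625 \right)} = -2544520 - \left(-3 + \frac{2}{39 \cdot 625}\right) = -2544520 - \left(-3 + \frac{2}{39} \cdot \frac{1}{625}\right) = -2544520 - \left(-3 + \frac{2}{24375}\right) = -2544520 - - \frac{73123}{24375} = -2544520 + \frac{73123}{24375} = - \frac{62022601877}{24375}$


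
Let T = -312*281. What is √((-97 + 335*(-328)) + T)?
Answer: 3*I*√21961 ≈ 444.58*I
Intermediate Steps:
T = -87672
√((-97 + 335*(-328)) + T) = √((-97 + 335*(-328)) - 87672) = √((-97 - 109880) - 87672) = √(-109977 - 87672) = √(-197649) = 3*I*√21961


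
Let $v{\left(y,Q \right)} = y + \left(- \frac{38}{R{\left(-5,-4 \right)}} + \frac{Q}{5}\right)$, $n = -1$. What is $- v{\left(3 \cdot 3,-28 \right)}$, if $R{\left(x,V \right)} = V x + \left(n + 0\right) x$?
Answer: $- \frac{47}{25} \approx -1.88$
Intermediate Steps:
$R{\left(x,V \right)} = - x + V x$ ($R{\left(x,V \right)} = V x + \left(-1 + 0\right) x = V x - x = - x + V x$)
$v{\left(y,Q \right)} = - \frac{38}{25} + y + \frac{Q}{5}$ ($v{\left(y,Q \right)} = y + \left(- \frac{38}{\left(-5\right) \left(-1 - 4\right)} + \frac{Q}{5}\right) = y + \left(- \frac{38}{\left(-5\right) \left(-5\right)} + Q \frac{1}{5}\right) = y + \left(- \frac{38}{25} + \frac{Q}{5}\right) = - \frac{38}{25} + y + \frac{Q}{5}$)
$- v{\left(3 \cdot 3,-28 \right)} = - (- \frac{38}{25} + 3 \cdot 3 + \frac{1}{5} \left(-28\right)) = - (- \frac{38}{25} + 9 - \frac{28}{5}) = \left(-1\right) \frac{47}{25} = - \frac{47}{25}$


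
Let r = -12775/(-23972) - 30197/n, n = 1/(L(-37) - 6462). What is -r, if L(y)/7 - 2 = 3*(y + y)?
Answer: -5792507649743/23972 ≈ -2.4164e+8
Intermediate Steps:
L(y) = 14 + 42*y (L(y) = 14 + 7*(3*(y + y)) = 14 + 7*(3*(2*y)) = 14 + 7*(6*y) = 14 + 42*y)
n = -1/8002 (n = 1/((14 + 42*(-37)) - 6462) = 1/((14 - 1554) - 6462) = 1/(-1540 - 6462) = 1/(-8002) = -1/8002 ≈ -0.00012497)
r = 5792507649743/23972 (r = -12775/(-23972) - 30197/(-1/8002) = -12775*(-1/23972) - 30197*(-8002) = 12775/23972 + 241636394 = 5792507649743/23972 ≈ 2.4164e+8)
-r = -1*5792507649743/23972 = -5792507649743/23972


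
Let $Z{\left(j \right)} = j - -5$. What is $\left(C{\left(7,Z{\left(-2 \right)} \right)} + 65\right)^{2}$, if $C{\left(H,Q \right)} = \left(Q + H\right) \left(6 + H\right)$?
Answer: $38025$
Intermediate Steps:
$Z{\left(j \right)} = 5 + j$ ($Z{\left(j \right)} = j + 5 = 5 + j$)
$C{\left(H,Q \right)} = \left(6 + H\right) \left(H + Q\right)$ ($C{\left(H,Q \right)} = \left(H + Q\right) \left(6 + H\right) = \left(6 + H\right) \left(H + Q\right)$)
$\left(C{\left(7,Z{\left(-2 \right)} \right)} + 65\right)^{2} = \left(\left(7^{2} + 6 \cdot 7 + 6 \left(5 - 2\right) + 7 \left(5 - 2\right)\right) + 65\right)^{2} = \left(\left(49 + 42 + 6 \cdot 3 + 7 \cdot 3\right) + 65\right)^{2} = \left(\left(49 + 42 + 18 + 21\right) + 65\right)^{2} = \left(130 + 65\right)^{2} = 195^{2} = 38025$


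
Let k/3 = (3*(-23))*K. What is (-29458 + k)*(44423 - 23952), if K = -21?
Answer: -514047281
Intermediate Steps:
k = 4347 (k = 3*((3*(-23))*(-21)) = 3*(-69*(-21)) = 3*1449 = 4347)
(-29458 + k)*(44423 - 23952) = (-29458 + 4347)*(44423 - 23952) = -25111*20471 = -514047281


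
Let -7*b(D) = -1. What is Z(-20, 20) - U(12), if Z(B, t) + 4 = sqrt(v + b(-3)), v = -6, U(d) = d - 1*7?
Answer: -9 + I*sqrt(287)/7 ≈ -9.0 + 2.4202*I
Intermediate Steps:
U(d) = -7 + d (U(d) = d - 7 = -7 + d)
b(D) = 1/7 (b(D) = -1/7*(-1) = 1/7)
Z(B, t) = -4 + I*sqrt(287)/7 (Z(B, t) = -4 + sqrt(-6 + 1/7) = -4 + sqrt(-41/7) = -4 + I*sqrt(287)/7)
Z(-20, 20) - U(12) = (-4 + I*sqrt(287)/7) - (-7 + 12) = (-4 + I*sqrt(287)/7) - 1*5 = (-4 + I*sqrt(287)/7) - 5 = -9 + I*sqrt(287)/7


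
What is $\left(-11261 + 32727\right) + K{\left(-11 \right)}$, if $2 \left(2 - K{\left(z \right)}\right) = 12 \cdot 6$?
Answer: $21432$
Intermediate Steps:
$K{\left(z \right)} = -34$ ($K{\left(z \right)} = 2 - \frac{12 \cdot 6}{2} = 2 - 36 = -34$)
$\left(-11261 + 32727\right) + K{\left(-11 \right)} = \left(-11261 + 32727\right) - 34 = 21466 - 34 = 21432$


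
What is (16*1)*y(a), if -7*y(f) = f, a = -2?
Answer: 32/7 ≈ 4.5714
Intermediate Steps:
y(f) = -f/7
(16*1)*y(a) = (16*1)*(-1/7*(-2)) = 16*(2/7) = 32/7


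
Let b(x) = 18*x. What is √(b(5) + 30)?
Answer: 2*√30 ≈ 10.954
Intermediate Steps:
√(b(5) + 30) = √(18*5 + 30) = √(90 + 30) = √120 = 2*√30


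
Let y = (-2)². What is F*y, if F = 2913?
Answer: 11652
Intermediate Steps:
y = 4
F*y = 2913*4 = 11652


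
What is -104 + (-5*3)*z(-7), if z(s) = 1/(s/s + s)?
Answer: -203/2 ≈ -101.50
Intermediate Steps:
z(s) = 1/(1 + s)
-104 + (-5*3)*z(-7) = -104 + (-5*3)/(1 - 7) = -104 - 15/(-6) = -104 - 15*(-1/6) = -104 + 5/2 = -203/2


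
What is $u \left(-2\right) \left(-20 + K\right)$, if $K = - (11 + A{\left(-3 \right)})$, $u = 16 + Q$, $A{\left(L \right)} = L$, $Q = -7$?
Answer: $504$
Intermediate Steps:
$u = 9$ ($u = 16 - 7 = 9$)
$K = -8$ ($K = - (11 - 3) = \left(-1\right) 8 = -8$)
$u \left(-2\right) \left(-20 + K\right) = 9 \left(-2\right) \left(-20 - 8\right) = \left(-18\right) \left(-28\right) = 504$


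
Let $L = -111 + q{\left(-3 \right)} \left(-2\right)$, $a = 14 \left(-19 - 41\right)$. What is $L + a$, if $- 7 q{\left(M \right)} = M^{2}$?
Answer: $- \frac{6639}{7} \approx -948.43$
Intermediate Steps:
$a = -840$ ($a = 14 \left(-60\right) = -840$)
$q{\left(M \right)} = - \frac{M^{2}}{7}$
$L = - \frac{759}{7}$ ($L = -111 + - \frac{\left(-3\right)^{2}}{7} \left(-2\right) = -111 + \left(- \frac{1}{7}\right) 9 \left(-2\right) = -111 - - \frac{18}{7} = -111 + \frac{18}{7} = - \frac{759}{7} \approx -108.43$)
$L + a = - \frac{759}{7} - 840 = - \frac{6639}{7}$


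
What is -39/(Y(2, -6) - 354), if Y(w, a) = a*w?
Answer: 13/122 ≈ 0.10656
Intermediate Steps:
-39/(Y(2, -6) - 354) = -39/(-6*2 - 354) = -39/(-12 - 354) = -39/(-366) = -39*(-1/366) = 13/122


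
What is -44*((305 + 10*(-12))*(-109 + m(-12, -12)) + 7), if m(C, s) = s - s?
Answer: 886952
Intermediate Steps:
m(C, s) = 0
-44*((305 + 10*(-12))*(-109 + m(-12, -12)) + 7) = -44*((305 + 10*(-12))*(-109 + 0) + 7) = -44*((305 - 120)*(-109) + 7) = -44*(185*(-109) + 7) = -44*(-20165 + 7) = -44*(-20158) = 886952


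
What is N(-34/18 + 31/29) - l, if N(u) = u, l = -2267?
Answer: 591473/261 ≈ 2266.2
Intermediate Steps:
N(-34/18 + 31/29) - l = (-34/18 + 31/29) - 1*(-2267) = (-34*1/18 + 31*(1/29)) + 2267 = (-17/9 + 31/29) + 2267 = -214/261 + 2267 = 591473/261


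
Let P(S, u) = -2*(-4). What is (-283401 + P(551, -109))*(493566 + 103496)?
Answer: -169203191366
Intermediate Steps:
P(S, u) = 8
(-283401 + P(551, -109))*(493566 + 103496) = (-283401 + 8)*(493566 + 103496) = -283393*597062 = -169203191366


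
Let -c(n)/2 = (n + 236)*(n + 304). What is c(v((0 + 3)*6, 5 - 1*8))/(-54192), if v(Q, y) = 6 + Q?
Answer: 10660/3387 ≈ 3.1473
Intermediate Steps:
c(n) = -2*(236 + n)*(304 + n) (c(n) = -2*(n + 236)*(n + 304) = -2*(236 + n)*(304 + n))
c(v((0 + 3)*6, 5 - 1*8))/(-54192) = (-143488 - 1080*(6 + (0 + 3)*6) - 2*(6 + (0 + 3)*6)²)/(-54192) = (-143488 - 1080*(6 + 3*6) - 2*(6 + 3*6)²)*(-1/54192) = (-143488 - 1080*(6 + 18) - 2*(6 + 18)²)*(-1/54192) = (-143488 - 1080*24 - 2*24²)*(-1/54192) = (-143488 - 25920 - 2*576)*(-1/54192) = (-143488 - 25920 - 1152)*(-1/54192) = -170560*(-1/54192) = 10660/3387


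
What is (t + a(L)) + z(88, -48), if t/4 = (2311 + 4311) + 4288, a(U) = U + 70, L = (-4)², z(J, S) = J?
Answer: 43814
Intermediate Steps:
L = 16
a(U) = 70 + U
t = 43640 (t = 4*((2311 + 4311) + 4288) = 4*(6622 + 4288) = 4*10910 = 43640)
(t + a(L)) + z(88, -48) = (43640 + (70 + 16)) + 88 = (43640 + 86) + 88 = 43726 + 88 = 43814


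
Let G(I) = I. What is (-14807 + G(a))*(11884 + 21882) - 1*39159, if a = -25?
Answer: -500856471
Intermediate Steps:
(-14807 + G(a))*(11884 + 21882) - 1*39159 = (-14807 - 25)*(11884 + 21882) - 1*39159 = -14832*33766 - 39159 = -500817312 - 39159 = -500856471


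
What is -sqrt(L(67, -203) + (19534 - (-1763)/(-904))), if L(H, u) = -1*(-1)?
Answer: -sqrt(3990680202)/452 ≈ -139.76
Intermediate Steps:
L(H, u) = 1
-sqrt(L(67, -203) + (19534 - (-1763)/(-904))) = -sqrt(1 + (19534 - (-1763)/(-904))) = -sqrt(1 + (19534 - (-1763)*(-1)/904)) = -sqrt(1 + (19534 - 1*1763/904)) = -sqrt(1 + (19534 - 1763/904)) = -sqrt(1 + 17656973/904) = -sqrt(17657877/904) = -sqrt(3990680202)/452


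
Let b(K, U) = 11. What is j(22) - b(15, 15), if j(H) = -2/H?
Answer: -122/11 ≈ -11.091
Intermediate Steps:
j(22) - b(15, 15) = -2/22 - 1*11 = -2*1/22 - 11 = -1/11 - 11 = -122/11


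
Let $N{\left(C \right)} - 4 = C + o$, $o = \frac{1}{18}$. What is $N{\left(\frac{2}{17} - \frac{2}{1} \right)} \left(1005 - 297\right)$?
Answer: $\frac{78470}{51} \approx 1538.6$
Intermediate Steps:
$o = \frac{1}{18} \approx 0.055556$
$N{\left(C \right)} = \frac{73}{18} + C$ ($N{\left(C \right)} = 4 + \left(C + \frac{1}{18}\right) = 4 + \left(\frac{1}{18} + C\right) = \frac{73}{18} + C$)
$N{\left(\frac{2}{17} - \frac{2}{1} \right)} \left(1005 - 297\right) = \left(\frac{73}{18} + \left(\frac{2}{17} - \frac{2}{1}\right)\right) \left(1005 - 297\right) = \left(\frac{73}{18} + \left(2 \cdot \frac{1}{17} - 2\right)\right) 708 = \left(\frac{73}{18} + \left(\frac{2}{17} - 2\right)\right) 708 = \left(\frac{73}{18} - \frac{32}{17}\right) 708 = \frac{665}{306} \cdot 708 = \frac{78470}{51}$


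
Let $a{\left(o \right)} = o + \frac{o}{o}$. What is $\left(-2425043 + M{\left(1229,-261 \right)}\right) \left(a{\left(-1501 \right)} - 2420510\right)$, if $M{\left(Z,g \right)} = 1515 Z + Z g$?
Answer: $2140758932770$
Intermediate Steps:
$a{\left(o \right)} = 1 + o$ ($a{\left(o \right)} = o + 1 = 1 + o$)
$\left(-2425043 + M{\left(1229,-261 \right)}\right) \left(a{\left(-1501 \right)} - 2420510\right) = \left(-2425043 + 1229 \left(1515 - 261\right)\right) \left(\left(1 - 1501\right) - 2420510\right) = \left(-2425043 + 1229 \cdot 1254\right) \left(-1500 - 2420510\right) = \left(-2425043 + 1541166\right) \left(-2422010\right) = \left(-883877\right) \left(-2422010\right) = 2140758932770$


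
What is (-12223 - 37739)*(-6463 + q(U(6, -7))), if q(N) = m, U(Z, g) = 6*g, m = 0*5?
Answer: 322904406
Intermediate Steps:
m = 0
q(N) = 0
(-12223 - 37739)*(-6463 + q(U(6, -7))) = (-12223 - 37739)*(-6463 + 0) = -49962*(-6463) = 322904406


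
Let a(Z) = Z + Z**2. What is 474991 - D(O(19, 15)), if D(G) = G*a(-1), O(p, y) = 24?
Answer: 474991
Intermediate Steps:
D(G) = 0 (D(G) = G*(-(1 - 1)) = G*(-1*0) = G*0 = 0)
474991 - D(O(19, 15)) = 474991 - 1*0 = 474991 + 0 = 474991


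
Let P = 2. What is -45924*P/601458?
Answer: -15308/100243 ≈ -0.15271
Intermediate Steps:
-45924*P/601458 = -45924*2/601458 = -91848*1/601458 = -15308/100243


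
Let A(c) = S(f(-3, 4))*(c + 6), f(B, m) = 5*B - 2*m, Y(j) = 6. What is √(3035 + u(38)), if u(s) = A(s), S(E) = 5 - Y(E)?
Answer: √2991 ≈ 54.690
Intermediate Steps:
f(B, m) = -2*m + 5*B
S(E) = -1 (S(E) = 5 - 1*6 = 5 - 6 = -1)
A(c) = -6 - c (A(c) = -(c + 6) = -(6 + c) = -6 - c)
u(s) = -6 - s
√(3035 + u(38)) = √(3035 + (-6 - 1*38)) = √(3035 + (-6 - 38)) = √(3035 - 44) = √2991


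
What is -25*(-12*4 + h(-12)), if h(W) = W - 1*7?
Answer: 1675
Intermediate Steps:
h(W) = -7 + W (h(W) = W - 7 = -7 + W)
-25*(-12*4 + h(-12)) = -25*(-12*4 + (-7 - 12)) = -25*(-48 - 19) = -25*(-67) = 1675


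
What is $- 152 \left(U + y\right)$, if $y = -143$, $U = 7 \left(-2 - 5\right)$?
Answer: $29184$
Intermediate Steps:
$U = -49$ ($U = 7 \left(-7\right) = -49$)
$- 152 \left(U + y\right) = - 152 \left(-49 - 143\right) = \left(-152\right) \left(-192\right) = 29184$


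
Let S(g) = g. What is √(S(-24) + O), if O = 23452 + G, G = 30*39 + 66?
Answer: 2*√6166 ≈ 157.05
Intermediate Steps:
G = 1236 (G = 1170 + 66 = 1236)
O = 24688 (O = 23452 + 1236 = 24688)
√(S(-24) + O) = √(-24 + 24688) = √24664 = 2*√6166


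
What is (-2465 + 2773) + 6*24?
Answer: 452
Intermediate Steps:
(-2465 + 2773) + 6*24 = 308 + 144 = 452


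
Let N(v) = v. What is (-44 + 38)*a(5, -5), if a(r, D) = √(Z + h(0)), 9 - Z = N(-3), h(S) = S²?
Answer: -12*√3 ≈ -20.785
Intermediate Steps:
Z = 12 (Z = 9 - 1*(-3) = 9 + 3 = 12)
a(r, D) = 2*√3 (a(r, D) = √(12 + 0²) = √(12 + 0) = √12 = 2*√3)
(-44 + 38)*a(5, -5) = (-44 + 38)*(2*√3) = -12*√3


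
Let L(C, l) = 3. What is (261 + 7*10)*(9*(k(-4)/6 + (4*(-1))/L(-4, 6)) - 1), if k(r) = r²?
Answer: 3641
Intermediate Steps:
(261 + 7*10)*(9*(k(-4)/6 + (4*(-1))/L(-4, 6)) - 1) = (261 + 7*10)*(9*((-4)²/6 + (4*(-1))/3) - 1) = (261 + 70)*(9*(16*(⅙) - 4*⅓) - 1) = 331*(9*(8/3 - 4/3) - 1) = 331*(9*(4/3) - 1) = 331*(12 - 1) = 331*11 = 3641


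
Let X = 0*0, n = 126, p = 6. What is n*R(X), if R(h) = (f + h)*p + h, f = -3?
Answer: -2268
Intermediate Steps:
X = 0
R(h) = -18 + 7*h (R(h) = (-3 + h)*6 + h = (-18 + 6*h) + h = -18 + 7*h)
n*R(X) = 126*(-18 + 7*0) = 126*(-18 + 0) = 126*(-18) = -2268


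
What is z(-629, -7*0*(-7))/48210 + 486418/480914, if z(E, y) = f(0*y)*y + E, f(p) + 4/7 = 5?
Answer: 11573858437/11592431970 ≈ 0.99840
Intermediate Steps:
f(p) = 31/7 (f(p) = -4/7 + 5 = 31/7)
z(E, y) = E + 31*y/7 (z(E, y) = 31*y/7 + E = E + 31*y/7)
z(-629, -7*0*(-7))/48210 + 486418/480914 = (-629 + 31*(-7*0*(-7))/7)/48210 + 486418/480914 = (-629 + 31*(0*(-7))/7)*(1/48210) + 486418*(1/480914) = (-629 + (31/7)*0)*(1/48210) + 243209/240457 = (-629 + 0)*(1/48210) + 243209/240457 = -629*1/48210 + 243209/240457 = -629/48210 + 243209/240457 = 11573858437/11592431970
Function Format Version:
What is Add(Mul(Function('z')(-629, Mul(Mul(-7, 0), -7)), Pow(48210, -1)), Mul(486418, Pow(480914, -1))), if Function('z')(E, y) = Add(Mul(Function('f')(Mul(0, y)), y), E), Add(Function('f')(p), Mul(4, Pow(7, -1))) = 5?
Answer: Rational(11573858437, 11592431970) ≈ 0.99840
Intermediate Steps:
Function('f')(p) = Rational(31, 7) (Function('f')(p) = Add(Rational(-4, 7), 5) = Rational(31, 7))
Function('z')(E, y) = Add(E, Mul(Rational(31, 7), y)) (Function('z')(E, y) = Add(Mul(Rational(31, 7), y), E) = Add(E, Mul(Rational(31, 7), y)))
Add(Mul(Function('z')(-629, Mul(Mul(-7, 0), -7)), Pow(48210, -1)), Mul(486418, Pow(480914, -1))) = Add(Mul(Add(-629, Mul(Rational(31, 7), Mul(Mul(-7, 0), -7))), Pow(48210, -1)), Mul(486418, Pow(480914, -1))) = Add(Mul(Add(-629, Mul(Rational(31, 7), Mul(0, -7))), Rational(1, 48210)), Mul(486418, Rational(1, 480914))) = Add(Mul(Add(-629, Mul(Rational(31, 7), 0)), Rational(1, 48210)), Rational(243209, 240457)) = Add(Mul(Add(-629, 0), Rational(1, 48210)), Rational(243209, 240457)) = Add(Mul(-629, Rational(1, 48210)), Rational(243209, 240457)) = Add(Rational(-629, 48210), Rational(243209, 240457)) = Rational(11573858437, 11592431970)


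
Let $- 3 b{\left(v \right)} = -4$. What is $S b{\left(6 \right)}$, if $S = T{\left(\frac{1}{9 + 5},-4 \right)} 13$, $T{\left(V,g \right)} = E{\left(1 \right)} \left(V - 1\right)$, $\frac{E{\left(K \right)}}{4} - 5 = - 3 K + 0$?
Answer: $- \frac{2704}{21} \approx -128.76$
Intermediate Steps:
$E{\left(K \right)} = 20 - 12 K$ ($E{\left(K \right)} = 20 + 4 \left(- 3 K + 0\right) = 20 + 4 \left(- 3 K\right) = 20 - 12 K$)
$b{\left(v \right)} = \frac{4}{3}$ ($b{\left(v \right)} = \left(- \frac{1}{3}\right) \left(-4\right) = \frac{4}{3}$)
$T{\left(V,g \right)} = -8 + 8 V$ ($T{\left(V,g \right)} = \left(20 - 12\right) \left(V - 1\right) = \left(20 - 12\right) \left(-1 + V\right) = 8 \left(-1 + V\right) = -8 + 8 V$)
$S = - \frac{676}{7}$ ($S = \left(-8 + \frac{8}{9 + 5}\right) 13 = \left(-8 + \frac{8}{14}\right) 13 = \left(-8 + 8 \cdot \frac{1}{14}\right) 13 = \left(-8 + \frac{4}{7}\right) 13 = \left(- \frac{52}{7}\right) 13 = - \frac{676}{7} \approx -96.571$)
$S b{\left(6 \right)} = \left(- \frac{676}{7}\right) \frac{4}{3} = - \frac{2704}{21}$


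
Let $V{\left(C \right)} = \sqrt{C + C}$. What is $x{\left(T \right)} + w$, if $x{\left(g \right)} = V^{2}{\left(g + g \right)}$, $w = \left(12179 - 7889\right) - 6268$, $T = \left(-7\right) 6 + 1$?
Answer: $-2142$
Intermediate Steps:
$T = -41$ ($T = -42 + 1 = -41$)
$V{\left(C \right)} = \sqrt{2} \sqrt{C}$ ($V{\left(C \right)} = \sqrt{2 C} = \sqrt{2} \sqrt{C}$)
$w = -1978$ ($w = 4290 - 6268 = -1978$)
$x{\left(g \right)} = 4 g$ ($x{\left(g \right)} = \left(\sqrt{2} \sqrt{g + g}\right)^{2} = \left(\sqrt{2} \sqrt{2 g}\right)^{2} = \left(\sqrt{2} \sqrt{2} \sqrt{g}\right)^{2} = \left(2 \sqrt{g}\right)^{2} = 4 g$)
$x{\left(T \right)} + w = 4 \left(-41\right) - 1978 = -164 - 1978 = -2142$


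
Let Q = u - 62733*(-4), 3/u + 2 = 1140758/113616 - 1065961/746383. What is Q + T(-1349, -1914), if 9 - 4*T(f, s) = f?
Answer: 140895735534112147/560730051482 ≈ 2.5127e+5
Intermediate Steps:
T(f, s) = 9/4 - f/4
u = 127201576392/280365025741 (u = 3/(-2 + (1140758/113616 - 1065961/746383)) = 3/(-2 + (1140758*(1/113616) - 1065961*1/746383)) = 3/(-2 + (570379/56808 - 1065961/746383)) = 3/(-2 + 365166076669/42400525464) = 3/(280365025741/42400525464) = 3*(42400525464/280365025741) = 127201576392/280365025741 ≈ 0.45370)
Q = 70352683840817004/280365025741 (Q = 127201576392/280365025741 - 62733*(-4) = 127201576392/280365025741 - 1*(-250932) = 127201576392/280365025741 + 250932 = 70352683840817004/280365025741 ≈ 2.5093e+5)
Q + T(-1349, -1914) = 70352683840817004/280365025741 + (9/4 - ¼*(-1349)) = 70352683840817004/280365025741 + (9/4 + 1349/4) = 70352683840817004/280365025741 + 679/2 = 140895735534112147/560730051482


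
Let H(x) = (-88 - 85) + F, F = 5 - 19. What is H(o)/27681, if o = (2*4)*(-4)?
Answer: -187/27681 ≈ -0.0067555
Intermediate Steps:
o = -32 (o = 8*(-4) = -32)
F = -14
H(x) = -187 (H(x) = (-88 - 85) - 14 = -173 - 14 = -187)
H(o)/27681 = -187/27681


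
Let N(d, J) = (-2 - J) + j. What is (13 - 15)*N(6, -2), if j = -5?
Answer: 10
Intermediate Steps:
N(d, J) = -7 - J (N(d, J) = (-2 - J) - 5 = -7 - J)
(13 - 15)*N(6, -2) = (13 - 15)*(-7 - 1*(-2)) = -2*(-7 + 2) = -2*(-5) = 10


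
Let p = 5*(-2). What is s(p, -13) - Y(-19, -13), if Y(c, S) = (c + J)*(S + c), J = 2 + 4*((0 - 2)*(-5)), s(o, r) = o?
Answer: 726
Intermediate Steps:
p = -10
J = 42 (J = 2 + 4*(-2*(-5)) = 2 + 4*10 = 2 + 40 = 42)
Y(c, S) = (42 + c)*(S + c) (Y(c, S) = (c + 42)*(S + c) = (42 + c)*(S + c))
s(p, -13) - Y(-19, -13) = -10 - ((-19)² + 42*(-13) + 42*(-19) - 13*(-19)) = -10 - (361 - 546 - 798 + 247) = -10 - 1*(-736) = -10 + 736 = 726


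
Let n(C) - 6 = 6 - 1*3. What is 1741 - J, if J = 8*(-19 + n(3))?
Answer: 1821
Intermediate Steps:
n(C) = 9 (n(C) = 6 + (6 - 1*3) = 6 + (6 - 3) = 6 + 3 = 9)
J = -80 (J = 8*(-19 + 9) = 8*(-10) = -80)
1741 - J = 1741 - 1*(-80) = 1741 + 80 = 1821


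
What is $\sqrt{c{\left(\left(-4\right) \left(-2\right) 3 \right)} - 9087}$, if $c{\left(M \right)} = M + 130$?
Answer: $i \sqrt{8933} \approx 94.515 i$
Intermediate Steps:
$c{\left(M \right)} = 130 + M$
$\sqrt{c{\left(\left(-4\right) \left(-2\right) 3 \right)} - 9087} = \sqrt{\left(130 + \left(-4\right) \left(-2\right) 3\right) - 9087} = \sqrt{\left(130 + 8 \cdot 3\right) - 9087} = \sqrt{\left(130 + 24\right) - 9087} = \sqrt{154 - 9087} = \sqrt{-8933} = i \sqrt{8933}$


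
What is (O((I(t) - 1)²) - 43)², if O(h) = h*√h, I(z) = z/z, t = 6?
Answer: 1849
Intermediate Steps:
I(z) = 1
O(h) = h^(3/2)
(O((I(t) - 1)²) - 43)² = (((1 - 1)²)^(3/2) - 43)² = ((0²)^(3/2) - 43)² = (0^(3/2) - 43)² = (0 - 43)² = (-43)² = 1849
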